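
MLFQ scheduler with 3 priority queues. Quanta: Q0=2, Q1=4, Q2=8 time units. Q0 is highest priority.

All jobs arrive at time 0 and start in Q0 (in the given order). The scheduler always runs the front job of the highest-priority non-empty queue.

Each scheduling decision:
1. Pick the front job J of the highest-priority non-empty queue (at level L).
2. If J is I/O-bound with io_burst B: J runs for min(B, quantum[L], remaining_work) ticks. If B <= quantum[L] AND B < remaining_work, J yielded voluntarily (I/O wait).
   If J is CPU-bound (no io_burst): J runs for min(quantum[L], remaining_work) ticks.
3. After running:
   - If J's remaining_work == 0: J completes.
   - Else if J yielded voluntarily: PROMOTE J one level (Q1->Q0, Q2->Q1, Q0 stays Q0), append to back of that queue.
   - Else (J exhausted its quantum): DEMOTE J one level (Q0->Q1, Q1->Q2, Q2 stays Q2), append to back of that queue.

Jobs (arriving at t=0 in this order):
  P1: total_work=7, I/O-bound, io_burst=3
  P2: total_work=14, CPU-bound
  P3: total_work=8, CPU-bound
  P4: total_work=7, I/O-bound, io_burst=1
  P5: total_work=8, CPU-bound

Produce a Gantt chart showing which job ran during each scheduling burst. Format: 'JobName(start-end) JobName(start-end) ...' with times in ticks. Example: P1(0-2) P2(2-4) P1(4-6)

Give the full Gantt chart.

t=0-2: P1@Q0 runs 2, rem=5, quantum used, demote→Q1. Q0=[P2,P3,P4,P5] Q1=[P1] Q2=[]
t=2-4: P2@Q0 runs 2, rem=12, quantum used, demote→Q1. Q0=[P3,P4,P5] Q1=[P1,P2] Q2=[]
t=4-6: P3@Q0 runs 2, rem=6, quantum used, demote→Q1. Q0=[P4,P5] Q1=[P1,P2,P3] Q2=[]
t=6-7: P4@Q0 runs 1, rem=6, I/O yield, promote→Q0. Q0=[P5,P4] Q1=[P1,P2,P3] Q2=[]
t=7-9: P5@Q0 runs 2, rem=6, quantum used, demote→Q1. Q0=[P4] Q1=[P1,P2,P3,P5] Q2=[]
t=9-10: P4@Q0 runs 1, rem=5, I/O yield, promote→Q0. Q0=[P4] Q1=[P1,P2,P3,P5] Q2=[]
t=10-11: P4@Q0 runs 1, rem=4, I/O yield, promote→Q0. Q0=[P4] Q1=[P1,P2,P3,P5] Q2=[]
t=11-12: P4@Q0 runs 1, rem=3, I/O yield, promote→Q0. Q0=[P4] Q1=[P1,P2,P3,P5] Q2=[]
t=12-13: P4@Q0 runs 1, rem=2, I/O yield, promote→Q0. Q0=[P4] Q1=[P1,P2,P3,P5] Q2=[]
t=13-14: P4@Q0 runs 1, rem=1, I/O yield, promote→Q0. Q0=[P4] Q1=[P1,P2,P3,P5] Q2=[]
t=14-15: P4@Q0 runs 1, rem=0, completes. Q0=[] Q1=[P1,P2,P3,P5] Q2=[]
t=15-18: P1@Q1 runs 3, rem=2, I/O yield, promote→Q0. Q0=[P1] Q1=[P2,P3,P5] Q2=[]
t=18-20: P1@Q0 runs 2, rem=0, completes. Q0=[] Q1=[P2,P3,P5] Q2=[]
t=20-24: P2@Q1 runs 4, rem=8, quantum used, demote→Q2. Q0=[] Q1=[P3,P5] Q2=[P2]
t=24-28: P3@Q1 runs 4, rem=2, quantum used, demote→Q2. Q0=[] Q1=[P5] Q2=[P2,P3]
t=28-32: P5@Q1 runs 4, rem=2, quantum used, demote→Q2. Q0=[] Q1=[] Q2=[P2,P3,P5]
t=32-40: P2@Q2 runs 8, rem=0, completes. Q0=[] Q1=[] Q2=[P3,P5]
t=40-42: P3@Q2 runs 2, rem=0, completes. Q0=[] Q1=[] Q2=[P5]
t=42-44: P5@Q2 runs 2, rem=0, completes. Q0=[] Q1=[] Q2=[]

Answer: P1(0-2) P2(2-4) P3(4-6) P4(6-7) P5(7-9) P4(9-10) P4(10-11) P4(11-12) P4(12-13) P4(13-14) P4(14-15) P1(15-18) P1(18-20) P2(20-24) P3(24-28) P5(28-32) P2(32-40) P3(40-42) P5(42-44)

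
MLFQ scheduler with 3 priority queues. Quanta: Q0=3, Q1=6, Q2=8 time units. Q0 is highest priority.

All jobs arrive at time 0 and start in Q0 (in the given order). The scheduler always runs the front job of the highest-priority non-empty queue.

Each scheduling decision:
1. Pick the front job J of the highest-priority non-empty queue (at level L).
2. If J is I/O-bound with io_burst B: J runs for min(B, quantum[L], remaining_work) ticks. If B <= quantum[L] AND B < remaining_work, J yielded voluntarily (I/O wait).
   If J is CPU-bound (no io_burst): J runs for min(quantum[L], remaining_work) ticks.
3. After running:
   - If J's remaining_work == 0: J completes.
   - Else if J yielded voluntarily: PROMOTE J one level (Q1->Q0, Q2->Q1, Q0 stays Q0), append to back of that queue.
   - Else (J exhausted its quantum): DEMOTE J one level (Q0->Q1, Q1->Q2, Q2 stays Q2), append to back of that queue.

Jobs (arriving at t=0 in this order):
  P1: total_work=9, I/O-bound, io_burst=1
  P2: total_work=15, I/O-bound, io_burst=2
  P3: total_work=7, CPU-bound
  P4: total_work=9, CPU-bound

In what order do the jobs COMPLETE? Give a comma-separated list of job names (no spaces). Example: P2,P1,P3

Answer: P2,P1,P3,P4

Derivation:
t=0-1: P1@Q0 runs 1, rem=8, I/O yield, promote→Q0. Q0=[P2,P3,P4,P1] Q1=[] Q2=[]
t=1-3: P2@Q0 runs 2, rem=13, I/O yield, promote→Q0. Q0=[P3,P4,P1,P2] Q1=[] Q2=[]
t=3-6: P3@Q0 runs 3, rem=4, quantum used, demote→Q1. Q0=[P4,P1,P2] Q1=[P3] Q2=[]
t=6-9: P4@Q0 runs 3, rem=6, quantum used, demote→Q1. Q0=[P1,P2] Q1=[P3,P4] Q2=[]
t=9-10: P1@Q0 runs 1, rem=7, I/O yield, promote→Q0. Q0=[P2,P1] Q1=[P3,P4] Q2=[]
t=10-12: P2@Q0 runs 2, rem=11, I/O yield, promote→Q0. Q0=[P1,P2] Q1=[P3,P4] Q2=[]
t=12-13: P1@Q0 runs 1, rem=6, I/O yield, promote→Q0. Q0=[P2,P1] Q1=[P3,P4] Q2=[]
t=13-15: P2@Q0 runs 2, rem=9, I/O yield, promote→Q0. Q0=[P1,P2] Q1=[P3,P4] Q2=[]
t=15-16: P1@Q0 runs 1, rem=5, I/O yield, promote→Q0. Q0=[P2,P1] Q1=[P3,P4] Q2=[]
t=16-18: P2@Q0 runs 2, rem=7, I/O yield, promote→Q0. Q0=[P1,P2] Q1=[P3,P4] Q2=[]
t=18-19: P1@Q0 runs 1, rem=4, I/O yield, promote→Q0. Q0=[P2,P1] Q1=[P3,P4] Q2=[]
t=19-21: P2@Q0 runs 2, rem=5, I/O yield, promote→Q0. Q0=[P1,P2] Q1=[P3,P4] Q2=[]
t=21-22: P1@Q0 runs 1, rem=3, I/O yield, promote→Q0. Q0=[P2,P1] Q1=[P3,P4] Q2=[]
t=22-24: P2@Q0 runs 2, rem=3, I/O yield, promote→Q0. Q0=[P1,P2] Q1=[P3,P4] Q2=[]
t=24-25: P1@Q0 runs 1, rem=2, I/O yield, promote→Q0. Q0=[P2,P1] Q1=[P3,P4] Q2=[]
t=25-27: P2@Q0 runs 2, rem=1, I/O yield, promote→Q0. Q0=[P1,P2] Q1=[P3,P4] Q2=[]
t=27-28: P1@Q0 runs 1, rem=1, I/O yield, promote→Q0. Q0=[P2,P1] Q1=[P3,P4] Q2=[]
t=28-29: P2@Q0 runs 1, rem=0, completes. Q0=[P1] Q1=[P3,P4] Q2=[]
t=29-30: P1@Q0 runs 1, rem=0, completes. Q0=[] Q1=[P3,P4] Q2=[]
t=30-34: P3@Q1 runs 4, rem=0, completes. Q0=[] Q1=[P4] Q2=[]
t=34-40: P4@Q1 runs 6, rem=0, completes. Q0=[] Q1=[] Q2=[]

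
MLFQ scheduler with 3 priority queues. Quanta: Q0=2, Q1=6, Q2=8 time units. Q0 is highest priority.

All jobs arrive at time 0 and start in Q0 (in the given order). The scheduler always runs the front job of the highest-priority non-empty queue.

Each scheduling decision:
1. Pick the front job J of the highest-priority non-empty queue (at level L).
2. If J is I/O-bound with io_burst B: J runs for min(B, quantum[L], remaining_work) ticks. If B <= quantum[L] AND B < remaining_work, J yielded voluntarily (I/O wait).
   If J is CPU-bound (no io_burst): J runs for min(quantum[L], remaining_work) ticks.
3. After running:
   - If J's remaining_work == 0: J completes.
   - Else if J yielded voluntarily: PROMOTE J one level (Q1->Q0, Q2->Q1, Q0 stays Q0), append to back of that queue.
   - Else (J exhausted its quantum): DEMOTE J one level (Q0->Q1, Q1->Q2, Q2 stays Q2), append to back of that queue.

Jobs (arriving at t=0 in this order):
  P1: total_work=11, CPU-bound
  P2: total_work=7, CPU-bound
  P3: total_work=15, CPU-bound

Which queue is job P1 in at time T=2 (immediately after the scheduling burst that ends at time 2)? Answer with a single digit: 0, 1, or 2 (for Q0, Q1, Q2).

t=0-2: P1@Q0 runs 2, rem=9, quantum used, demote→Q1. Q0=[P2,P3] Q1=[P1] Q2=[]
t=2-4: P2@Q0 runs 2, rem=5, quantum used, demote→Q1. Q0=[P3] Q1=[P1,P2] Q2=[]
t=4-6: P3@Q0 runs 2, rem=13, quantum used, demote→Q1. Q0=[] Q1=[P1,P2,P3] Q2=[]
t=6-12: P1@Q1 runs 6, rem=3, quantum used, demote→Q2. Q0=[] Q1=[P2,P3] Q2=[P1]
t=12-17: P2@Q1 runs 5, rem=0, completes. Q0=[] Q1=[P3] Q2=[P1]
t=17-23: P3@Q1 runs 6, rem=7, quantum used, demote→Q2. Q0=[] Q1=[] Q2=[P1,P3]
t=23-26: P1@Q2 runs 3, rem=0, completes. Q0=[] Q1=[] Q2=[P3]
t=26-33: P3@Q2 runs 7, rem=0, completes. Q0=[] Q1=[] Q2=[]

Answer: 1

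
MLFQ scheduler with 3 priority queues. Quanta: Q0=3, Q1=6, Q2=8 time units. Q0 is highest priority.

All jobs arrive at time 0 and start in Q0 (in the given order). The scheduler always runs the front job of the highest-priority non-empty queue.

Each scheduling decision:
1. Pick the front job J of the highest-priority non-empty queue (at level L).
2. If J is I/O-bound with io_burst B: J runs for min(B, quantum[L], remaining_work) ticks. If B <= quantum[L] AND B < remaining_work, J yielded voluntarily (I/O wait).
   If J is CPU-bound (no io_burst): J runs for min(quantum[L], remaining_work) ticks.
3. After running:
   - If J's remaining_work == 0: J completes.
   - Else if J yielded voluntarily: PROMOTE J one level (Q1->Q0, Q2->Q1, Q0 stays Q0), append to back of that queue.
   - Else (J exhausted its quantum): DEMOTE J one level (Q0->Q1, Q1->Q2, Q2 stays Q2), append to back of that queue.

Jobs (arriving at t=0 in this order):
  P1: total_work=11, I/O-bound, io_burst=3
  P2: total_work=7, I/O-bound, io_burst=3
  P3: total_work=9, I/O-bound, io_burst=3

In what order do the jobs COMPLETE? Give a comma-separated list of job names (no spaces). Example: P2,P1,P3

Answer: P2,P3,P1

Derivation:
t=0-3: P1@Q0 runs 3, rem=8, I/O yield, promote→Q0. Q0=[P2,P3,P1] Q1=[] Q2=[]
t=3-6: P2@Q0 runs 3, rem=4, I/O yield, promote→Q0. Q0=[P3,P1,P2] Q1=[] Q2=[]
t=6-9: P3@Q0 runs 3, rem=6, I/O yield, promote→Q0. Q0=[P1,P2,P3] Q1=[] Q2=[]
t=9-12: P1@Q0 runs 3, rem=5, I/O yield, promote→Q0. Q0=[P2,P3,P1] Q1=[] Q2=[]
t=12-15: P2@Q0 runs 3, rem=1, I/O yield, promote→Q0. Q0=[P3,P1,P2] Q1=[] Q2=[]
t=15-18: P3@Q0 runs 3, rem=3, I/O yield, promote→Q0. Q0=[P1,P2,P3] Q1=[] Q2=[]
t=18-21: P1@Q0 runs 3, rem=2, I/O yield, promote→Q0. Q0=[P2,P3,P1] Q1=[] Q2=[]
t=21-22: P2@Q0 runs 1, rem=0, completes. Q0=[P3,P1] Q1=[] Q2=[]
t=22-25: P3@Q0 runs 3, rem=0, completes. Q0=[P1] Q1=[] Q2=[]
t=25-27: P1@Q0 runs 2, rem=0, completes. Q0=[] Q1=[] Q2=[]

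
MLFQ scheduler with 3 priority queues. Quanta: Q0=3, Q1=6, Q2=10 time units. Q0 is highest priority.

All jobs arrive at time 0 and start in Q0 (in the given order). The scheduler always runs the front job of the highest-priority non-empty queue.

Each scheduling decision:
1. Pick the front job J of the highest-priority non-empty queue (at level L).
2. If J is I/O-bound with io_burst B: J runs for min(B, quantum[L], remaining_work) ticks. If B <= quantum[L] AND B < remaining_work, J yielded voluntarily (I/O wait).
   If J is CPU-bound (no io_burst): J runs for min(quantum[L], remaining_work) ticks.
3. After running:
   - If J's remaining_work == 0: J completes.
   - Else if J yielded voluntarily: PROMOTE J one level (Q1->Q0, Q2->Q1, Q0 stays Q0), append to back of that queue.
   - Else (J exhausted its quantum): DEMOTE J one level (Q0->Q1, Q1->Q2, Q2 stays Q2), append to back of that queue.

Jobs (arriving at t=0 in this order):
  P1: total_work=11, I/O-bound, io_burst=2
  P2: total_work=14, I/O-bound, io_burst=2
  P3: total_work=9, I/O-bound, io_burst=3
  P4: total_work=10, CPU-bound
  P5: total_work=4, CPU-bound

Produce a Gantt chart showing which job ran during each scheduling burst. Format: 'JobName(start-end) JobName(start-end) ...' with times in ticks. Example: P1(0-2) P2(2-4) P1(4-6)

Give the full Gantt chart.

Answer: P1(0-2) P2(2-4) P3(4-7) P4(7-10) P5(10-13) P1(13-15) P2(15-17) P3(17-20) P1(20-22) P2(22-24) P3(24-27) P1(27-29) P2(29-31) P1(31-33) P2(33-35) P1(35-36) P2(36-38) P2(38-40) P4(40-46) P5(46-47) P4(47-48)

Derivation:
t=0-2: P1@Q0 runs 2, rem=9, I/O yield, promote→Q0. Q0=[P2,P3,P4,P5,P1] Q1=[] Q2=[]
t=2-4: P2@Q0 runs 2, rem=12, I/O yield, promote→Q0. Q0=[P3,P4,P5,P1,P2] Q1=[] Q2=[]
t=4-7: P3@Q0 runs 3, rem=6, I/O yield, promote→Q0. Q0=[P4,P5,P1,P2,P3] Q1=[] Q2=[]
t=7-10: P4@Q0 runs 3, rem=7, quantum used, demote→Q1. Q0=[P5,P1,P2,P3] Q1=[P4] Q2=[]
t=10-13: P5@Q0 runs 3, rem=1, quantum used, demote→Q1. Q0=[P1,P2,P3] Q1=[P4,P5] Q2=[]
t=13-15: P1@Q0 runs 2, rem=7, I/O yield, promote→Q0. Q0=[P2,P3,P1] Q1=[P4,P5] Q2=[]
t=15-17: P2@Q0 runs 2, rem=10, I/O yield, promote→Q0. Q0=[P3,P1,P2] Q1=[P4,P5] Q2=[]
t=17-20: P3@Q0 runs 3, rem=3, I/O yield, promote→Q0. Q0=[P1,P2,P3] Q1=[P4,P5] Q2=[]
t=20-22: P1@Q0 runs 2, rem=5, I/O yield, promote→Q0. Q0=[P2,P3,P1] Q1=[P4,P5] Q2=[]
t=22-24: P2@Q0 runs 2, rem=8, I/O yield, promote→Q0. Q0=[P3,P1,P2] Q1=[P4,P5] Q2=[]
t=24-27: P3@Q0 runs 3, rem=0, completes. Q0=[P1,P2] Q1=[P4,P5] Q2=[]
t=27-29: P1@Q0 runs 2, rem=3, I/O yield, promote→Q0. Q0=[P2,P1] Q1=[P4,P5] Q2=[]
t=29-31: P2@Q0 runs 2, rem=6, I/O yield, promote→Q0. Q0=[P1,P2] Q1=[P4,P5] Q2=[]
t=31-33: P1@Q0 runs 2, rem=1, I/O yield, promote→Q0. Q0=[P2,P1] Q1=[P4,P5] Q2=[]
t=33-35: P2@Q0 runs 2, rem=4, I/O yield, promote→Q0. Q0=[P1,P2] Q1=[P4,P5] Q2=[]
t=35-36: P1@Q0 runs 1, rem=0, completes. Q0=[P2] Q1=[P4,P5] Q2=[]
t=36-38: P2@Q0 runs 2, rem=2, I/O yield, promote→Q0. Q0=[P2] Q1=[P4,P5] Q2=[]
t=38-40: P2@Q0 runs 2, rem=0, completes. Q0=[] Q1=[P4,P5] Q2=[]
t=40-46: P4@Q1 runs 6, rem=1, quantum used, demote→Q2. Q0=[] Q1=[P5] Q2=[P4]
t=46-47: P5@Q1 runs 1, rem=0, completes. Q0=[] Q1=[] Q2=[P4]
t=47-48: P4@Q2 runs 1, rem=0, completes. Q0=[] Q1=[] Q2=[]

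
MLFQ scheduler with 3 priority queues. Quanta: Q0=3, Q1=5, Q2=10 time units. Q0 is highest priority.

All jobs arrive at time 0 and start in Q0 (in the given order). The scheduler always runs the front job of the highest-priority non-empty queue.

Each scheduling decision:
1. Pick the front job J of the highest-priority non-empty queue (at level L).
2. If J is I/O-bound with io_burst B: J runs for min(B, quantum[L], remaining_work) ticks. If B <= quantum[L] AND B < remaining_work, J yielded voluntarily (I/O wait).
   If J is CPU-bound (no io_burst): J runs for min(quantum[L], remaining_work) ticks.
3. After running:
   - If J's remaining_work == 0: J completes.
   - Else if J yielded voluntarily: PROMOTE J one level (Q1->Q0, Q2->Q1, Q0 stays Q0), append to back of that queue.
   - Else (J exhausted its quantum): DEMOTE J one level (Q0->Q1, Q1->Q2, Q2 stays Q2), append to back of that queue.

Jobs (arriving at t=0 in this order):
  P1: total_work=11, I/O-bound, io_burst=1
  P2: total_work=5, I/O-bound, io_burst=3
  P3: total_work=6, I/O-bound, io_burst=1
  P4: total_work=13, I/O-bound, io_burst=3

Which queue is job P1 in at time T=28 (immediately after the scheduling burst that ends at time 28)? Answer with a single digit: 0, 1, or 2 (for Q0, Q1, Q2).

t=0-1: P1@Q0 runs 1, rem=10, I/O yield, promote→Q0. Q0=[P2,P3,P4,P1] Q1=[] Q2=[]
t=1-4: P2@Q0 runs 3, rem=2, I/O yield, promote→Q0. Q0=[P3,P4,P1,P2] Q1=[] Q2=[]
t=4-5: P3@Q0 runs 1, rem=5, I/O yield, promote→Q0. Q0=[P4,P1,P2,P3] Q1=[] Q2=[]
t=5-8: P4@Q0 runs 3, rem=10, I/O yield, promote→Q0. Q0=[P1,P2,P3,P4] Q1=[] Q2=[]
t=8-9: P1@Q0 runs 1, rem=9, I/O yield, promote→Q0. Q0=[P2,P3,P4,P1] Q1=[] Q2=[]
t=9-11: P2@Q0 runs 2, rem=0, completes. Q0=[P3,P4,P1] Q1=[] Q2=[]
t=11-12: P3@Q0 runs 1, rem=4, I/O yield, promote→Q0. Q0=[P4,P1,P3] Q1=[] Q2=[]
t=12-15: P4@Q0 runs 3, rem=7, I/O yield, promote→Q0. Q0=[P1,P3,P4] Q1=[] Q2=[]
t=15-16: P1@Q0 runs 1, rem=8, I/O yield, promote→Q0. Q0=[P3,P4,P1] Q1=[] Q2=[]
t=16-17: P3@Q0 runs 1, rem=3, I/O yield, promote→Q0. Q0=[P4,P1,P3] Q1=[] Q2=[]
t=17-20: P4@Q0 runs 3, rem=4, I/O yield, promote→Q0. Q0=[P1,P3,P4] Q1=[] Q2=[]
t=20-21: P1@Q0 runs 1, rem=7, I/O yield, promote→Q0. Q0=[P3,P4,P1] Q1=[] Q2=[]
t=21-22: P3@Q0 runs 1, rem=2, I/O yield, promote→Q0. Q0=[P4,P1,P3] Q1=[] Q2=[]
t=22-25: P4@Q0 runs 3, rem=1, I/O yield, promote→Q0. Q0=[P1,P3,P4] Q1=[] Q2=[]
t=25-26: P1@Q0 runs 1, rem=6, I/O yield, promote→Q0. Q0=[P3,P4,P1] Q1=[] Q2=[]
t=26-27: P3@Q0 runs 1, rem=1, I/O yield, promote→Q0. Q0=[P4,P1,P3] Q1=[] Q2=[]
t=27-28: P4@Q0 runs 1, rem=0, completes. Q0=[P1,P3] Q1=[] Q2=[]
t=28-29: P1@Q0 runs 1, rem=5, I/O yield, promote→Q0. Q0=[P3,P1] Q1=[] Q2=[]
t=29-30: P3@Q0 runs 1, rem=0, completes. Q0=[P1] Q1=[] Q2=[]
t=30-31: P1@Q0 runs 1, rem=4, I/O yield, promote→Q0. Q0=[P1] Q1=[] Q2=[]
t=31-32: P1@Q0 runs 1, rem=3, I/O yield, promote→Q0. Q0=[P1] Q1=[] Q2=[]
t=32-33: P1@Q0 runs 1, rem=2, I/O yield, promote→Q0. Q0=[P1] Q1=[] Q2=[]
t=33-34: P1@Q0 runs 1, rem=1, I/O yield, promote→Q0. Q0=[P1] Q1=[] Q2=[]
t=34-35: P1@Q0 runs 1, rem=0, completes. Q0=[] Q1=[] Q2=[]

Answer: 0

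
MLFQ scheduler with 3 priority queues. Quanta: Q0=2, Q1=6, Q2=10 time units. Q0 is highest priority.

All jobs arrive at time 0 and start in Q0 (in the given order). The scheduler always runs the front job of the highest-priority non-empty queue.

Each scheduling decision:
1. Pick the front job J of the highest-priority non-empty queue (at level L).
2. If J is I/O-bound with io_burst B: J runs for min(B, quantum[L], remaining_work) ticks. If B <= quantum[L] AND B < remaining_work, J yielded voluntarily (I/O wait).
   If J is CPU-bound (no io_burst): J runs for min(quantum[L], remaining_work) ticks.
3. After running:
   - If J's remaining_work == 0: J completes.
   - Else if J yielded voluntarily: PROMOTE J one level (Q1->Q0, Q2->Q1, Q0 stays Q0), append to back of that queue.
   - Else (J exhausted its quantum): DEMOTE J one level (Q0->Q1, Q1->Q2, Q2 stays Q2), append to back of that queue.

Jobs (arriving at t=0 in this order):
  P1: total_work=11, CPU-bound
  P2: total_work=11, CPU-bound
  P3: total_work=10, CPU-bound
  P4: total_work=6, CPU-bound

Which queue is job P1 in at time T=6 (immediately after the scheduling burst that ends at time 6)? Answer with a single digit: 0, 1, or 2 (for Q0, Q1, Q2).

t=0-2: P1@Q0 runs 2, rem=9, quantum used, demote→Q1. Q0=[P2,P3,P4] Q1=[P1] Q2=[]
t=2-4: P2@Q0 runs 2, rem=9, quantum used, demote→Q1. Q0=[P3,P4] Q1=[P1,P2] Q2=[]
t=4-6: P3@Q0 runs 2, rem=8, quantum used, demote→Q1. Q0=[P4] Q1=[P1,P2,P3] Q2=[]
t=6-8: P4@Q0 runs 2, rem=4, quantum used, demote→Q1. Q0=[] Q1=[P1,P2,P3,P4] Q2=[]
t=8-14: P1@Q1 runs 6, rem=3, quantum used, demote→Q2. Q0=[] Q1=[P2,P3,P4] Q2=[P1]
t=14-20: P2@Q1 runs 6, rem=3, quantum used, demote→Q2. Q0=[] Q1=[P3,P4] Q2=[P1,P2]
t=20-26: P3@Q1 runs 6, rem=2, quantum used, demote→Q2. Q0=[] Q1=[P4] Q2=[P1,P2,P3]
t=26-30: P4@Q1 runs 4, rem=0, completes. Q0=[] Q1=[] Q2=[P1,P2,P3]
t=30-33: P1@Q2 runs 3, rem=0, completes. Q0=[] Q1=[] Q2=[P2,P3]
t=33-36: P2@Q2 runs 3, rem=0, completes. Q0=[] Q1=[] Q2=[P3]
t=36-38: P3@Q2 runs 2, rem=0, completes. Q0=[] Q1=[] Q2=[]

Answer: 1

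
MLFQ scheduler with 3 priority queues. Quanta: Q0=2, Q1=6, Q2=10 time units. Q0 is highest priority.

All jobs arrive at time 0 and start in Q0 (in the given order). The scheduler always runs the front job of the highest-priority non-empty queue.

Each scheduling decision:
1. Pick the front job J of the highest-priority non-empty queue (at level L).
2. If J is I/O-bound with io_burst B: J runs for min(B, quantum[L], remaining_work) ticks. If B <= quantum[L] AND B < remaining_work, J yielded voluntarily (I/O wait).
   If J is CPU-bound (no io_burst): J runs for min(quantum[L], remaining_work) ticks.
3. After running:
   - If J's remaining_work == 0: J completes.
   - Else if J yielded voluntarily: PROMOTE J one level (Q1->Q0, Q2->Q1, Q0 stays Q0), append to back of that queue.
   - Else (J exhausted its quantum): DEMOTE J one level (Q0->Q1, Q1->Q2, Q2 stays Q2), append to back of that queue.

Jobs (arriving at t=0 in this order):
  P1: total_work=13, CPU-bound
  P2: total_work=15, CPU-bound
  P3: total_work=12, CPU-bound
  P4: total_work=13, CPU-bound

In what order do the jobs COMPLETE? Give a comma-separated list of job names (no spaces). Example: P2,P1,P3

Answer: P1,P2,P3,P4

Derivation:
t=0-2: P1@Q0 runs 2, rem=11, quantum used, demote→Q1. Q0=[P2,P3,P4] Q1=[P1] Q2=[]
t=2-4: P2@Q0 runs 2, rem=13, quantum used, demote→Q1. Q0=[P3,P4] Q1=[P1,P2] Q2=[]
t=4-6: P3@Q0 runs 2, rem=10, quantum used, demote→Q1. Q0=[P4] Q1=[P1,P2,P3] Q2=[]
t=6-8: P4@Q0 runs 2, rem=11, quantum used, demote→Q1. Q0=[] Q1=[P1,P2,P3,P4] Q2=[]
t=8-14: P1@Q1 runs 6, rem=5, quantum used, demote→Q2. Q0=[] Q1=[P2,P3,P4] Q2=[P1]
t=14-20: P2@Q1 runs 6, rem=7, quantum used, demote→Q2. Q0=[] Q1=[P3,P4] Q2=[P1,P2]
t=20-26: P3@Q1 runs 6, rem=4, quantum used, demote→Q2. Q0=[] Q1=[P4] Q2=[P1,P2,P3]
t=26-32: P4@Q1 runs 6, rem=5, quantum used, demote→Q2. Q0=[] Q1=[] Q2=[P1,P2,P3,P4]
t=32-37: P1@Q2 runs 5, rem=0, completes. Q0=[] Q1=[] Q2=[P2,P3,P4]
t=37-44: P2@Q2 runs 7, rem=0, completes. Q0=[] Q1=[] Q2=[P3,P4]
t=44-48: P3@Q2 runs 4, rem=0, completes. Q0=[] Q1=[] Q2=[P4]
t=48-53: P4@Q2 runs 5, rem=0, completes. Q0=[] Q1=[] Q2=[]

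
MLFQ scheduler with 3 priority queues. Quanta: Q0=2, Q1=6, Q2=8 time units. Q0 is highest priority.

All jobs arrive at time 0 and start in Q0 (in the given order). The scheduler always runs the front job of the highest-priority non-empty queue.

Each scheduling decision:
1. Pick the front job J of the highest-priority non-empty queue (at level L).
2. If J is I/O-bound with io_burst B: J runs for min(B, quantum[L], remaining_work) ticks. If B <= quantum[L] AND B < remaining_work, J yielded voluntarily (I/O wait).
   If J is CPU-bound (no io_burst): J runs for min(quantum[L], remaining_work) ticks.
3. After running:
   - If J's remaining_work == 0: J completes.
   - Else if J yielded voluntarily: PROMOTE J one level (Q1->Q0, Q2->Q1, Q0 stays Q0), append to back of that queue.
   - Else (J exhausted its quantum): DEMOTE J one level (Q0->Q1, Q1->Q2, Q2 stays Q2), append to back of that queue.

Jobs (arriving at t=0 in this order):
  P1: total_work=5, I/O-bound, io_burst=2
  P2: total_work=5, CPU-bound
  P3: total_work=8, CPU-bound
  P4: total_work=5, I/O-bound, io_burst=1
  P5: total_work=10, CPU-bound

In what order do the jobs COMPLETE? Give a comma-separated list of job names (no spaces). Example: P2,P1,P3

Answer: P1,P4,P2,P3,P5

Derivation:
t=0-2: P1@Q0 runs 2, rem=3, I/O yield, promote→Q0. Q0=[P2,P3,P4,P5,P1] Q1=[] Q2=[]
t=2-4: P2@Q0 runs 2, rem=3, quantum used, demote→Q1. Q0=[P3,P4,P5,P1] Q1=[P2] Q2=[]
t=4-6: P3@Q0 runs 2, rem=6, quantum used, demote→Q1. Q0=[P4,P5,P1] Q1=[P2,P3] Q2=[]
t=6-7: P4@Q0 runs 1, rem=4, I/O yield, promote→Q0. Q0=[P5,P1,P4] Q1=[P2,P3] Q2=[]
t=7-9: P5@Q0 runs 2, rem=8, quantum used, demote→Q1. Q0=[P1,P4] Q1=[P2,P3,P5] Q2=[]
t=9-11: P1@Q0 runs 2, rem=1, I/O yield, promote→Q0. Q0=[P4,P1] Q1=[P2,P3,P5] Q2=[]
t=11-12: P4@Q0 runs 1, rem=3, I/O yield, promote→Q0. Q0=[P1,P4] Q1=[P2,P3,P5] Q2=[]
t=12-13: P1@Q0 runs 1, rem=0, completes. Q0=[P4] Q1=[P2,P3,P5] Q2=[]
t=13-14: P4@Q0 runs 1, rem=2, I/O yield, promote→Q0. Q0=[P4] Q1=[P2,P3,P5] Q2=[]
t=14-15: P4@Q0 runs 1, rem=1, I/O yield, promote→Q0. Q0=[P4] Q1=[P2,P3,P5] Q2=[]
t=15-16: P4@Q0 runs 1, rem=0, completes. Q0=[] Q1=[P2,P3,P5] Q2=[]
t=16-19: P2@Q1 runs 3, rem=0, completes. Q0=[] Q1=[P3,P5] Q2=[]
t=19-25: P3@Q1 runs 6, rem=0, completes. Q0=[] Q1=[P5] Q2=[]
t=25-31: P5@Q1 runs 6, rem=2, quantum used, demote→Q2. Q0=[] Q1=[] Q2=[P5]
t=31-33: P5@Q2 runs 2, rem=0, completes. Q0=[] Q1=[] Q2=[]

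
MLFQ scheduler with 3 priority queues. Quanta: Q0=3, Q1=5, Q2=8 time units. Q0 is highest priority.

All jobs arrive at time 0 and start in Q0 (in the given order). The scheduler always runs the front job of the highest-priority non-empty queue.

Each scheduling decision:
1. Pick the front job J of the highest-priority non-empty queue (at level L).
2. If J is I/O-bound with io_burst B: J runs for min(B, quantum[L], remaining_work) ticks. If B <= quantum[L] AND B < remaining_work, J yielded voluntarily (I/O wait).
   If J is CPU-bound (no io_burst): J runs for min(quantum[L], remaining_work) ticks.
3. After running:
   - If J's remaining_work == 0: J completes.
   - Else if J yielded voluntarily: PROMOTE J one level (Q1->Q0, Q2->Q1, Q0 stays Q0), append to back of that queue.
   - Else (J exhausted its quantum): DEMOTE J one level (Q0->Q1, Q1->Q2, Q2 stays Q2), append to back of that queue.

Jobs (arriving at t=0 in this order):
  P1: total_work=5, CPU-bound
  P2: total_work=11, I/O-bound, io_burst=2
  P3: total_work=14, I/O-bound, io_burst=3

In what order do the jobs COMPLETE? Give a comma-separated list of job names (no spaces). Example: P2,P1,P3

Answer: P3,P2,P1

Derivation:
t=0-3: P1@Q0 runs 3, rem=2, quantum used, demote→Q1. Q0=[P2,P3] Q1=[P1] Q2=[]
t=3-5: P2@Q0 runs 2, rem=9, I/O yield, promote→Q0. Q0=[P3,P2] Q1=[P1] Q2=[]
t=5-8: P3@Q0 runs 3, rem=11, I/O yield, promote→Q0. Q0=[P2,P3] Q1=[P1] Q2=[]
t=8-10: P2@Q0 runs 2, rem=7, I/O yield, promote→Q0. Q0=[P3,P2] Q1=[P1] Q2=[]
t=10-13: P3@Q0 runs 3, rem=8, I/O yield, promote→Q0. Q0=[P2,P3] Q1=[P1] Q2=[]
t=13-15: P2@Q0 runs 2, rem=5, I/O yield, promote→Q0. Q0=[P3,P2] Q1=[P1] Q2=[]
t=15-18: P3@Q0 runs 3, rem=5, I/O yield, promote→Q0. Q0=[P2,P3] Q1=[P1] Q2=[]
t=18-20: P2@Q0 runs 2, rem=3, I/O yield, promote→Q0. Q0=[P3,P2] Q1=[P1] Q2=[]
t=20-23: P3@Q0 runs 3, rem=2, I/O yield, promote→Q0. Q0=[P2,P3] Q1=[P1] Q2=[]
t=23-25: P2@Q0 runs 2, rem=1, I/O yield, promote→Q0. Q0=[P3,P2] Q1=[P1] Q2=[]
t=25-27: P3@Q0 runs 2, rem=0, completes. Q0=[P2] Q1=[P1] Q2=[]
t=27-28: P2@Q0 runs 1, rem=0, completes. Q0=[] Q1=[P1] Q2=[]
t=28-30: P1@Q1 runs 2, rem=0, completes. Q0=[] Q1=[] Q2=[]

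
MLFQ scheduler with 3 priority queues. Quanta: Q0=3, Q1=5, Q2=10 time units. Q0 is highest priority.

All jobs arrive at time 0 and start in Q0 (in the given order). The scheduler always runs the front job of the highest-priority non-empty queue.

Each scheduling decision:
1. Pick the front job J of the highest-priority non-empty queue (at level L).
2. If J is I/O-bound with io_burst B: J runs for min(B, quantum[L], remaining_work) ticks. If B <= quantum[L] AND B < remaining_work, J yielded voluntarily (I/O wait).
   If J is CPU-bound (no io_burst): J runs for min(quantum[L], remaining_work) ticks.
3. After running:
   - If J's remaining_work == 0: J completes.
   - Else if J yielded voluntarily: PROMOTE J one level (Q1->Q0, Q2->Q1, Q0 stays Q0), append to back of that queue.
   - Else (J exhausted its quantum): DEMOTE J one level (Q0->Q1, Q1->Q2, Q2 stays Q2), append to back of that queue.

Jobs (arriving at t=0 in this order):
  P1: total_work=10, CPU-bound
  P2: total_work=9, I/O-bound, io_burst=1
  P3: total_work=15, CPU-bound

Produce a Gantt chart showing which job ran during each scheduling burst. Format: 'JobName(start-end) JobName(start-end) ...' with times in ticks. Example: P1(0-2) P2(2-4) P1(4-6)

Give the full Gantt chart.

Answer: P1(0-3) P2(3-4) P3(4-7) P2(7-8) P2(8-9) P2(9-10) P2(10-11) P2(11-12) P2(12-13) P2(13-14) P2(14-15) P1(15-20) P3(20-25) P1(25-27) P3(27-34)

Derivation:
t=0-3: P1@Q0 runs 3, rem=7, quantum used, demote→Q1. Q0=[P2,P3] Q1=[P1] Q2=[]
t=3-4: P2@Q0 runs 1, rem=8, I/O yield, promote→Q0. Q0=[P3,P2] Q1=[P1] Q2=[]
t=4-7: P3@Q0 runs 3, rem=12, quantum used, demote→Q1. Q0=[P2] Q1=[P1,P3] Q2=[]
t=7-8: P2@Q0 runs 1, rem=7, I/O yield, promote→Q0. Q0=[P2] Q1=[P1,P3] Q2=[]
t=8-9: P2@Q0 runs 1, rem=6, I/O yield, promote→Q0. Q0=[P2] Q1=[P1,P3] Q2=[]
t=9-10: P2@Q0 runs 1, rem=5, I/O yield, promote→Q0. Q0=[P2] Q1=[P1,P3] Q2=[]
t=10-11: P2@Q0 runs 1, rem=4, I/O yield, promote→Q0. Q0=[P2] Q1=[P1,P3] Q2=[]
t=11-12: P2@Q0 runs 1, rem=3, I/O yield, promote→Q0. Q0=[P2] Q1=[P1,P3] Q2=[]
t=12-13: P2@Q0 runs 1, rem=2, I/O yield, promote→Q0. Q0=[P2] Q1=[P1,P3] Q2=[]
t=13-14: P2@Q0 runs 1, rem=1, I/O yield, promote→Q0. Q0=[P2] Q1=[P1,P3] Q2=[]
t=14-15: P2@Q0 runs 1, rem=0, completes. Q0=[] Q1=[P1,P3] Q2=[]
t=15-20: P1@Q1 runs 5, rem=2, quantum used, demote→Q2. Q0=[] Q1=[P3] Q2=[P1]
t=20-25: P3@Q1 runs 5, rem=7, quantum used, demote→Q2. Q0=[] Q1=[] Q2=[P1,P3]
t=25-27: P1@Q2 runs 2, rem=0, completes. Q0=[] Q1=[] Q2=[P3]
t=27-34: P3@Q2 runs 7, rem=0, completes. Q0=[] Q1=[] Q2=[]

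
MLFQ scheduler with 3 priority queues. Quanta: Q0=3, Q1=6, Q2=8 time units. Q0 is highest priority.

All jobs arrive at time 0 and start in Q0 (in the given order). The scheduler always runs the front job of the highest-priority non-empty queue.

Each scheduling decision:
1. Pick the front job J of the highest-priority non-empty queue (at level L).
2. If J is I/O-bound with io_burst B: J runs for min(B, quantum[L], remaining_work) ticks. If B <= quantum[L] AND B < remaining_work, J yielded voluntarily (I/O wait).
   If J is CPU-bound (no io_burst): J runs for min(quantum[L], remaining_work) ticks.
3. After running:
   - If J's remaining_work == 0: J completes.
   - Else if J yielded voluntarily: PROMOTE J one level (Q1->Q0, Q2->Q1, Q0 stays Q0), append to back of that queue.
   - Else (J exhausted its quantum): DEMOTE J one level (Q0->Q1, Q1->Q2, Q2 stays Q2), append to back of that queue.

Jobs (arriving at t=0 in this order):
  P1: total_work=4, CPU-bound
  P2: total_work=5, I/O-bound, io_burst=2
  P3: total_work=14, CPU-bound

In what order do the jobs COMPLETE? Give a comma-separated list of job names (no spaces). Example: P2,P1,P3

t=0-3: P1@Q0 runs 3, rem=1, quantum used, demote→Q1. Q0=[P2,P3] Q1=[P1] Q2=[]
t=3-5: P2@Q0 runs 2, rem=3, I/O yield, promote→Q0. Q0=[P3,P2] Q1=[P1] Q2=[]
t=5-8: P3@Q0 runs 3, rem=11, quantum used, demote→Q1. Q0=[P2] Q1=[P1,P3] Q2=[]
t=8-10: P2@Q0 runs 2, rem=1, I/O yield, promote→Q0. Q0=[P2] Q1=[P1,P3] Q2=[]
t=10-11: P2@Q0 runs 1, rem=0, completes. Q0=[] Q1=[P1,P3] Q2=[]
t=11-12: P1@Q1 runs 1, rem=0, completes. Q0=[] Q1=[P3] Q2=[]
t=12-18: P3@Q1 runs 6, rem=5, quantum used, demote→Q2. Q0=[] Q1=[] Q2=[P3]
t=18-23: P3@Q2 runs 5, rem=0, completes. Q0=[] Q1=[] Q2=[]

Answer: P2,P1,P3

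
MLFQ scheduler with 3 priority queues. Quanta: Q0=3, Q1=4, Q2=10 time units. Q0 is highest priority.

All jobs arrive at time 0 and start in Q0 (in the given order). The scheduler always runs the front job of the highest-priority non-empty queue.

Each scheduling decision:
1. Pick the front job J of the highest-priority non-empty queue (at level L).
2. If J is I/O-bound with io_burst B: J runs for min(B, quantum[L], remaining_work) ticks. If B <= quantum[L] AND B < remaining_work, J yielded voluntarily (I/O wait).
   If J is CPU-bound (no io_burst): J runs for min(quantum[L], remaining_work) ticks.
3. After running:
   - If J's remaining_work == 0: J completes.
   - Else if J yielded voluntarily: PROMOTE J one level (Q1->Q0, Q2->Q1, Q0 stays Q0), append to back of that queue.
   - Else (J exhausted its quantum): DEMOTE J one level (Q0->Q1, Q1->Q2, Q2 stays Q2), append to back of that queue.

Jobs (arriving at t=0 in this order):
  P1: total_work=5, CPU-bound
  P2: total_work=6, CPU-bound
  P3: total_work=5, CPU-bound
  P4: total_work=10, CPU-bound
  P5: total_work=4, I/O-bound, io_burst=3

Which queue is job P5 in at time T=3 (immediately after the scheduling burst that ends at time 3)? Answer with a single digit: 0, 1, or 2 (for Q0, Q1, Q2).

t=0-3: P1@Q0 runs 3, rem=2, quantum used, demote→Q1. Q0=[P2,P3,P4,P5] Q1=[P1] Q2=[]
t=3-6: P2@Q0 runs 3, rem=3, quantum used, demote→Q1. Q0=[P3,P4,P5] Q1=[P1,P2] Q2=[]
t=6-9: P3@Q0 runs 3, rem=2, quantum used, demote→Q1. Q0=[P4,P5] Q1=[P1,P2,P3] Q2=[]
t=9-12: P4@Q0 runs 3, rem=7, quantum used, demote→Q1. Q0=[P5] Q1=[P1,P2,P3,P4] Q2=[]
t=12-15: P5@Q0 runs 3, rem=1, I/O yield, promote→Q0. Q0=[P5] Q1=[P1,P2,P3,P4] Q2=[]
t=15-16: P5@Q0 runs 1, rem=0, completes. Q0=[] Q1=[P1,P2,P3,P4] Q2=[]
t=16-18: P1@Q1 runs 2, rem=0, completes. Q0=[] Q1=[P2,P3,P4] Q2=[]
t=18-21: P2@Q1 runs 3, rem=0, completes. Q0=[] Q1=[P3,P4] Q2=[]
t=21-23: P3@Q1 runs 2, rem=0, completes. Q0=[] Q1=[P4] Q2=[]
t=23-27: P4@Q1 runs 4, rem=3, quantum used, demote→Q2. Q0=[] Q1=[] Q2=[P4]
t=27-30: P4@Q2 runs 3, rem=0, completes. Q0=[] Q1=[] Q2=[]

Answer: 0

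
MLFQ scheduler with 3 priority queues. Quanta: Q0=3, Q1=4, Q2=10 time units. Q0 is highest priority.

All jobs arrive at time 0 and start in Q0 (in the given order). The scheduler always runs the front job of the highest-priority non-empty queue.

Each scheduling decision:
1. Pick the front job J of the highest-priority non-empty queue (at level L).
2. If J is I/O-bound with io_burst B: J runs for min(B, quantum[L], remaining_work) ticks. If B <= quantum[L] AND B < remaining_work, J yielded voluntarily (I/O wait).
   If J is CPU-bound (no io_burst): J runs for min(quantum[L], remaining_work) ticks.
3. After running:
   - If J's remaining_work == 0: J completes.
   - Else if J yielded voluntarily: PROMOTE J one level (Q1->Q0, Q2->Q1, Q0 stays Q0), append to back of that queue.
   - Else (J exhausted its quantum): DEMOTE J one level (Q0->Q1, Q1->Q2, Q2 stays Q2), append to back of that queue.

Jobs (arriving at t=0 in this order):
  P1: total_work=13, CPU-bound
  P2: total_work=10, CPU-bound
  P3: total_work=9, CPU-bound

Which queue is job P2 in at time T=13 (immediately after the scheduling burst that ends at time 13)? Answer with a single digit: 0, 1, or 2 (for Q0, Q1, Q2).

t=0-3: P1@Q0 runs 3, rem=10, quantum used, demote→Q1. Q0=[P2,P3] Q1=[P1] Q2=[]
t=3-6: P2@Q0 runs 3, rem=7, quantum used, demote→Q1. Q0=[P3] Q1=[P1,P2] Q2=[]
t=6-9: P3@Q0 runs 3, rem=6, quantum used, demote→Q1. Q0=[] Q1=[P1,P2,P3] Q2=[]
t=9-13: P1@Q1 runs 4, rem=6, quantum used, demote→Q2. Q0=[] Q1=[P2,P3] Q2=[P1]
t=13-17: P2@Q1 runs 4, rem=3, quantum used, demote→Q2. Q0=[] Q1=[P3] Q2=[P1,P2]
t=17-21: P3@Q1 runs 4, rem=2, quantum used, demote→Q2. Q0=[] Q1=[] Q2=[P1,P2,P3]
t=21-27: P1@Q2 runs 6, rem=0, completes. Q0=[] Q1=[] Q2=[P2,P3]
t=27-30: P2@Q2 runs 3, rem=0, completes. Q0=[] Q1=[] Q2=[P3]
t=30-32: P3@Q2 runs 2, rem=0, completes. Q0=[] Q1=[] Q2=[]

Answer: 1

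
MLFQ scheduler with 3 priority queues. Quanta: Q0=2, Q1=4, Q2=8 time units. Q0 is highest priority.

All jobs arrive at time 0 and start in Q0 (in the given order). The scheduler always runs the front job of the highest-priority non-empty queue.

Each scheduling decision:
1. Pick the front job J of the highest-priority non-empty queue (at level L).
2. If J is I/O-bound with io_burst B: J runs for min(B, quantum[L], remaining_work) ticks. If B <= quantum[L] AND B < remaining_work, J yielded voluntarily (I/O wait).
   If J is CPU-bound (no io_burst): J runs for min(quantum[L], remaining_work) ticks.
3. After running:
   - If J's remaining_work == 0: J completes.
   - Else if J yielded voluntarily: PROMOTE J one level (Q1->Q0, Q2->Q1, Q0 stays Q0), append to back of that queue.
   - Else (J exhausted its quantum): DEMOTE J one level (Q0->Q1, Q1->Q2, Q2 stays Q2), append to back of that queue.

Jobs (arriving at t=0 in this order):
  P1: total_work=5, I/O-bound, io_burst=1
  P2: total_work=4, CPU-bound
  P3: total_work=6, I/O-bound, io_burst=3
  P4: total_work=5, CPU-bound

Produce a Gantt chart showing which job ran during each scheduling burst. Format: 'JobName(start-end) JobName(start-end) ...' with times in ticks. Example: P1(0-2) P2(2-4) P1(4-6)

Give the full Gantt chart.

t=0-1: P1@Q0 runs 1, rem=4, I/O yield, promote→Q0. Q0=[P2,P3,P4,P1] Q1=[] Q2=[]
t=1-3: P2@Q0 runs 2, rem=2, quantum used, demote→Q1. Q0=[P3,P4,P1] Q1=[P2] Q2=[]
t=3-5: P3@Q0 runs 2, rem=4, quantum used, demote→Q1. Q0=[P4,P1] Q1=[P2,P3] Q2=[]
t=5-7: P4@Q0 runs 2, rem=3, quantum used, demote→Q1. Q0=[P1] Q1=[P2,P3,P4] Q2=[]
t=7-8: P1@Q0 runs 1, rem=3, I/O yield, promote→Q0. Q0=[P1] Q1=[P2,P3,P4] Q2=[]
t=8-9: P1@Q0 runs 1, rem=2, I/O yield, promote→Q0. Q0=[P1] Q1=[P2,P3,P4] Q2=[]
t=9-10: P1@Q0 runs 1, rem=1, I/O yield, promote→Q0. Q0=[P1] Q1=[P2,P3,P4] Q2=[]
t=10-11: P1@Q0 runs 1, rem=0, completes. Q0=[] Q1=[P2,P3,P4] Q2=[]
t=11-13: P2@Q1 runs 2, rem=0, completes. Q0=[] Q1=[P3,P4] Q2=[]
t=13-16: P3@Q1 runs 3, rem=1, I/O yield, promote→Q0. Q0=[P3] Q1=[P4] Q2=[]
t=16-17: P3@Q0 runs 1, rem=0, completes. Q0=[] Q1=[P4] Q2=[]
t=17-20: P4@Q1 runs 3, rem=0, completes. Q0=[] Q1=[] Q2=[]

Answer: P1(0-1) P2(1-3) P3(3-5) P4(5-7) P1(7-8) P1(8-9) P1(9-10) P1(10-11) P2(11-13) P3(13-16) P3(16-17) P4(17-20)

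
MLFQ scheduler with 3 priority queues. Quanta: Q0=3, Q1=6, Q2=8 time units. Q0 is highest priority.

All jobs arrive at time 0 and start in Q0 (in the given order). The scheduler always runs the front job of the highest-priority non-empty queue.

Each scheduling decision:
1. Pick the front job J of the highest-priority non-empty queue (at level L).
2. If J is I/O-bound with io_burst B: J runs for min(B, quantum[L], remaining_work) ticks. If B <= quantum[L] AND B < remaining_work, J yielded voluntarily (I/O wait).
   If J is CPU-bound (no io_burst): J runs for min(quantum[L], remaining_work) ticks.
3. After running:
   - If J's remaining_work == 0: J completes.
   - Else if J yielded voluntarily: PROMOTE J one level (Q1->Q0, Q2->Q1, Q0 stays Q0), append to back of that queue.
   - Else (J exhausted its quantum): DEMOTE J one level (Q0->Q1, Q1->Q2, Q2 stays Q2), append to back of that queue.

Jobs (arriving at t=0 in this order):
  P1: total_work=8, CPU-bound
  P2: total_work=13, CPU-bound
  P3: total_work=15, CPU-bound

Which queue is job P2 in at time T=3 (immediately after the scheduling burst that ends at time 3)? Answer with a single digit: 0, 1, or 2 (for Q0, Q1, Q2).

t=0-3: P1@Q0 runs 3, rem=5, quantum used, demote→Q1. Q0=[P2,P3] Q1=[P1] Q2=[]
t=3-6: P2@Q0 runs 3, rem=10, quantum used, demote→Q1. Q0=[P3] Q1=[P1,P2] Q2=[]
t=6-9: P3@Q0 runs 3, rem=12, quantum used, demote→Q1. Q0=[] Q1=[P1,P2,P3] Q2=[]
t=9-14: P1@Q1 runs 5, rem=0, completes. Q0=[] Q1=[P2,P3] Q2=[]
t=14-20: P2@Q1 runs 6, rem=4, quantum used, demote→Q2. Q0=[] Q1=[P3] Q2=[P2]
t=20-26: P3@Q1 runs 6, rem=6, quantum used, demote→Q2. Q0=[] Q1=[] Q2=[P2,P3]
t=26-30: P2@Q2 runs 4, rem=0, completes. Q0=[] Q1=[] Q2=[P3]
t=30-36: P3@Q2 runs 6, rem=0, completes. Q0=[] Q1=[] Q2=[]

Answer: 0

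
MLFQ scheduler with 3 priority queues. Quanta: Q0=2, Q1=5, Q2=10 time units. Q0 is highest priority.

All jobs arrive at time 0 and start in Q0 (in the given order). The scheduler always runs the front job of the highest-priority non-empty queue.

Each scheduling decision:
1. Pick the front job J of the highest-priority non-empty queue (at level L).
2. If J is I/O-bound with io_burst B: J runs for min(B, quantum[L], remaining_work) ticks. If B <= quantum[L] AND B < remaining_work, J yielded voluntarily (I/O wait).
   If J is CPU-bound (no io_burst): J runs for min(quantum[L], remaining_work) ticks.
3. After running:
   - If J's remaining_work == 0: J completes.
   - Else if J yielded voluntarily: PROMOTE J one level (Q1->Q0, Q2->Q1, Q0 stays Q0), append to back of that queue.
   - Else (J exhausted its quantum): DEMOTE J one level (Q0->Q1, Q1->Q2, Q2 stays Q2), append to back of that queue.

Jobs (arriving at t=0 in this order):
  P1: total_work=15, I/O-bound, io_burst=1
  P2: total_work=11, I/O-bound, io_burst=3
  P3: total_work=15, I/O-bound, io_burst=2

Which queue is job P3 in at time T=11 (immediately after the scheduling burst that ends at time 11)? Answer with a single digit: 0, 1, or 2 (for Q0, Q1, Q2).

t=0-1: P1@Q0 runs 1, rem=14, I/O yield, promote→Q0. Q0=[P2,P3,P1] Q1=[] Q2=[]
t=1-3: P2@Q0 runs 2, rem=9, quantum used, demote→Q1. Q0=[P3,P1] Q1=[P2] Q2=[]
t=3-5: P3@Q0 runs 2, rem=13, I/O yield, promote→Q0. Q0=[P1,P3] Q1=[P2] Q2=[]
t=5-6: P1@Q0 runs 1, rem=13, I/O yield, promote→Q0. Q0=[P3,P1] Q1=[P2] Q2=[]
t=6-8: P3@Q0 runs 2, rem=11, I/O yield, promote→Q0. Q0=[P1,P3] Q1=[P2] Q2=[]
t=8-9: P1@Q0 runs 1, rem=12, I/O yield, promote→Q0. Q0=[P3,P1] Q1=[P2] Q2=[]
t=9-11: P3@Q0 runs 2, rem=9, I/O yield, promote→Q0. Q0=[P1,P3] Q1=[P2] Q2=[]
t=11-12: P1@Q0 runs 1, rem=11, I/O yield, promote→Q0. Q0=[P3,P1] Q1=[P2] Q2=[]
t=12-14: P3@Q0 runs 2, rem=7, I/O yield, promote→Q0. Q0=[P1,P3] Q1=[P2] Q2=[]
t=14-15: P1@Q0 runs 1, rem=10, I/O yield, promote→Q0. Q0=[P3,P1] Q1=[P2] Q2=[]
t=15-17: P3@Q0 runs 2, rem=5, I/O yield, promote→Q0. Q0=[P1,P3] Q1=[P2] Q2=[]
t=17-18: P1@Q0 runs 1, rem=9, I/O yield, promote→Q0. Q0=[P3,P1] Q1=[P2] Q2=[]
t=18-20: P3@Q0 runs 2, rem=3, I/O yield, promote→Q0. Q0=[P1,P3] Q1=[P2] Q2=[]
t=20-21: P1@Q0 runs 1, rem=8, I/O yield, promote→Q0. Q0=[P3,P1] Q1=[P2] Q2=[]
t=21-23: P3@Q0 runs 2, rem=1, I/O yield, promote→Q0. Q0=[P1,P3] Q1=[P2] Q2=[]
t=23-24: P1@Q0 runs 1, rem=7, I/O yield, promote→Q0. Q0=[P3,P1] Q1=[P2] Q2=[]
t=24-25: P3@Q0 runs 1, rem=0, completes. Q0=[P1] Q1=[P2] Q2=[]
t=25-26: P1@Q0 runs 1, rem=6, I/O yield, promote→Q0. Q0=[P1] Q1=[P2] Q2=[]
t=26-27: P1@Q0 runs 1, rem=5, I/O yield, promote→Q0. Q0=[P1] Q1=[P2] Q2=[]
t=27-28: P1@Q0 runs 1, rem=4, I/O yield, promote→Q0. Q0=[P1] Q1=[P2] Q2=[]
t=28-29: P1@Q0 runs 1, rem=3, I/O yield, promote→Q0. Q0=[P1] Q1=[P2] Q2=[]
t=29-30: P1@Q0 runs 1, rem=2, I/O yield, promote→Q0. Q0=[P1] Q1=[P2] Q2=[]
t=30-31: P1@Q0 runs 1, rem=1, I/O yield, promote→Q0. Q0=[P1] Q1=[P2] Q2=[]
t=31-32: P1@Q0 runs 1, rem=0, completes. Q0=[] Q1=[P2] Q2=[]
t=32-35: P2@Q1 runs 3, rem=6, I/O yield, promote→Q0. Q0=[P2] Q1=[] Q2=[]
t=35-37: P2@Q0 runs 2, rem=4, quantum used, demote→Q1. Q0=[] Q1=[P2] Q2=[]
t=37-40: P2@Q1 runs 3, rem=1, I/O yield, promote→Q0. Q0=[P2] Q1=[] Q2=[]
t=40-41: P2@Q0 runs 1, rem=0, completes. Q0=[] Q1=[] Q2=[]

Answer: 0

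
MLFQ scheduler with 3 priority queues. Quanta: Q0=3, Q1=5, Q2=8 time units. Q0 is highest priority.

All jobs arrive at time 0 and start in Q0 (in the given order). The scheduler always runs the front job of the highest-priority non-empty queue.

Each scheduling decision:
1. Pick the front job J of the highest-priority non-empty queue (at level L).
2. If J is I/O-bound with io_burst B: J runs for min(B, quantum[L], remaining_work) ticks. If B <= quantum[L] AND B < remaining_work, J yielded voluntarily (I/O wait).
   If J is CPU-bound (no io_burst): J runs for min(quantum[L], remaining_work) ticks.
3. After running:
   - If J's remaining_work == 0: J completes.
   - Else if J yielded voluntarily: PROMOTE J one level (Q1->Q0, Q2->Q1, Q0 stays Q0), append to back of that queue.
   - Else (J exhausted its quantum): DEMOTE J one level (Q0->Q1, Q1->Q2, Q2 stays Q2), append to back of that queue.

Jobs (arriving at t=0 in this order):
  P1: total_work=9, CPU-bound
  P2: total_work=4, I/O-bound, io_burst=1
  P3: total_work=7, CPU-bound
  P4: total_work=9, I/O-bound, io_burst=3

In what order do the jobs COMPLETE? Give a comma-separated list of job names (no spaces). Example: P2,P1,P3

Answer: P4,P2,P3,P1

Derivation:
t=0-3: P1@Q0 runs 3, rem=6, quantum used, demote→Q1. Q0=[P2,P3,P4] Q1=[P1] Q2=[]
t=3-4: P2@Q0 runs 1, rem=3, I/O yield, promote→Q0. Q0=[P3,P4,P2] Q1=[P1] Q2=[]
t=4-7: P3@Q0 runs 3, rem=4, quantum used, demote→Q1. Q0=[P4,P2] Q1=[P1,P3] Q2=[]
t=7-10: P4@Q0 runs 3, rem=6, I/O yield, promote→Q0. Q0=[P2,P4] Q1=[P1,P3] Q2=[]
t=10-11: P2@Q0 runs 1, rem=2, I/O yield, promote→Q0. Q0=[P4,P2] Q1=[P1,P3] Q2=[]
t=11-14: P4@Q0 runs 3, rem=3, I/O yield, promote→Q0. Q0=[P2,P4] Q1=[P1,P3] Q2=[]
t=14-15: P2@Q0 runs 1, rem=1, I/O yield, promote→Q0. Q0=[P4,P2] Q1=[P1,P3] Q2=[]
t=15-18: P4@Q0 runs 3, rem=0, completes. Q0=[P2] Q1=[P1,P3] Q2=[]
t=18-19: P2@Q0 runs 1, rem=0, completes. Q0=[] Q1=[P1,P3] Q2=[]
t=19-24: P1@Q1 runs 5, rem=1, quantum used, demote→Q2. Q0=[] Q1=[P3] Q2=[P1]
t=24-28: P3@Q1 runs 4, rem=0, completes. Q0=[] Q1=[] Q2=[P1]
t=28-29: P1@Q2 runs 1, rem=0, completes. Q0=[] Q1=[] Q2=[]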